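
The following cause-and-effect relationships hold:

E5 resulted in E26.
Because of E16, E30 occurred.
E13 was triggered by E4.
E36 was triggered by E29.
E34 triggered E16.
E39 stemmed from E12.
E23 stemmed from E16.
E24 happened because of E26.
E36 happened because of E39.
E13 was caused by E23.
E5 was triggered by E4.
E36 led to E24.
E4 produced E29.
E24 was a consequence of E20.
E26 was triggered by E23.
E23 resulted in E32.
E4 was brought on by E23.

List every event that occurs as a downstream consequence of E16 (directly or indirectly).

E13, E23, E24, E26, E29, E30, E32, E36, E4, E5

Direct effects: E30, E23.
2 steps out: E4, E13, E32, E26.
3 steps out: E5, E29, E24.
4 steps out: E36.
Not reachable from it: E34, E20, E12, E39.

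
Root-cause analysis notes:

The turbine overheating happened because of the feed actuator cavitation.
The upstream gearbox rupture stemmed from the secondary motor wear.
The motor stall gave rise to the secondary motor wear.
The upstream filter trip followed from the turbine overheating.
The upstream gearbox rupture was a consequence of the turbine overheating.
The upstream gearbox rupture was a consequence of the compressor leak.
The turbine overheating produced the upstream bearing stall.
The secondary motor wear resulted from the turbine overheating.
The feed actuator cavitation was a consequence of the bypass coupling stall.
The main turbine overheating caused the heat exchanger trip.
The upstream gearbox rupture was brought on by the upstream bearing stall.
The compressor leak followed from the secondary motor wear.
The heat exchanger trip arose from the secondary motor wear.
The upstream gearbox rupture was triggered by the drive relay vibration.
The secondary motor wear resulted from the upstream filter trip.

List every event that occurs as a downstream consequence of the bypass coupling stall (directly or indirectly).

Direct effects: the feed actuator cavitation.
2 steps out: the turbine overheating.
3 steps out: the upstream filter trip, the secondary motor wear, the upstream bearing stall, the upstream gearbox rupture.
4 steps out: the compressor leak, the heat exchanger trip.
Not reachable from it: the main turbine overheating, the motor stall, the drive relay vibration.

the compressor leak, the feed actuator cavitation, the heat exchanger trip, the secondary motor wear, the turbine overheating, the upstream bearing stall, the upstream filter trip, the upstream gearbox rupture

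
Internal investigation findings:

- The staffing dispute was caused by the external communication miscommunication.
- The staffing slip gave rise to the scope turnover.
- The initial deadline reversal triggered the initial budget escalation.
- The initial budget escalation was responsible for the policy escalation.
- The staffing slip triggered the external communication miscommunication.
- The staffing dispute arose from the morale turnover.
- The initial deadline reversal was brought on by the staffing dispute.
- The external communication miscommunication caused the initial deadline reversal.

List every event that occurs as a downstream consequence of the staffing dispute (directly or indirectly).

Direct effects: the initial deadline reversal.
2 steps out: the initial budget escalation.
3 steps out: the policy escalation.
Not reachable from it: the morale turnover, the staffing slip, the scope turnover, the external communication miscommunication.

the initial budget escalation, the initial deadline reversal, the policy escalation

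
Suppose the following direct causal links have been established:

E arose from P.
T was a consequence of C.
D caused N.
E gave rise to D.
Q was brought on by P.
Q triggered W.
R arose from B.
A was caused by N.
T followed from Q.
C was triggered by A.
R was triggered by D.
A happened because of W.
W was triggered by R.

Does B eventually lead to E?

No

B leads to R, W, A, C, T; E is not among them.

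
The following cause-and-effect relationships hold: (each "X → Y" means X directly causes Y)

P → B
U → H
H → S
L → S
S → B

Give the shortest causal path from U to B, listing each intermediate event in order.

U → H
H → S
S → B
Length: 3 steps.

U → H → S → B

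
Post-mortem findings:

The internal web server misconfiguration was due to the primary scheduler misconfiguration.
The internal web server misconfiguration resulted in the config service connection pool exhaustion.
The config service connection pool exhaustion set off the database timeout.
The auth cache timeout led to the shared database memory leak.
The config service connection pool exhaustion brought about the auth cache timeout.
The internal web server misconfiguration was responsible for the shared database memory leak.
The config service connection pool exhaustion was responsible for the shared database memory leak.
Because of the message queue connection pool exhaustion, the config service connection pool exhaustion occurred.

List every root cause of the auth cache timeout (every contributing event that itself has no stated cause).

the message queue connection pool exhaustion, the primary scheduler misconfiguration

Tracing upstream from the auth cache timeout: the auth cache timeout ← the config service connection pool exhaustion ← the internal web server misconfiguration ← the primary scheduler misconfiguration.
A separate upstream branch: the auth cache timeout ← the config service connection pool exhaustion ← the message queue connection pool exhaustion.
Each of those chain origins has no stated cause.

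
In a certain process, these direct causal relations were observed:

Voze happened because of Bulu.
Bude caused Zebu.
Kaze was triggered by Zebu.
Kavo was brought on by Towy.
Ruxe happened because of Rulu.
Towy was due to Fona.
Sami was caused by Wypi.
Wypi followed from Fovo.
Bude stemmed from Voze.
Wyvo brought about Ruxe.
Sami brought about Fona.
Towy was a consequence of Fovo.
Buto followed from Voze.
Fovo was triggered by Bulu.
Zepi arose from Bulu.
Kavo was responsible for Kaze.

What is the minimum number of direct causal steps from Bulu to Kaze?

Shortest chain: Bulu → Voze → Bude → Zebu → Kaze.

4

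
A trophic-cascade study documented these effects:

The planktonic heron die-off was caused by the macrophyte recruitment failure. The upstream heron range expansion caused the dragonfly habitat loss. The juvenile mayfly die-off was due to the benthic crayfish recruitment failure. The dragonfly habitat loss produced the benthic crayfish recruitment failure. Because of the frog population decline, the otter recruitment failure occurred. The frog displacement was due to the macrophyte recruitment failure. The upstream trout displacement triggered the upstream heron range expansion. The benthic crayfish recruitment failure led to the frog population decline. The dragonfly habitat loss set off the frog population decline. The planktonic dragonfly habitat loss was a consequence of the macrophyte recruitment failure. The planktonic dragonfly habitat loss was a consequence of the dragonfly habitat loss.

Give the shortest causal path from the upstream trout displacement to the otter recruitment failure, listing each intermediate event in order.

the upstream trout displacement → the upstream heron range expansion
the upstream heron range expansion → the dragonfly habitat loss
the dragonfly habitat loss → the frog population decline
the frog population decline → the otter recruitment failure
Length: 4 steps.

the upstream trout displacement → the upstream heron range expansion → the dragonfly habitat loss → the frog population decline → the otter recruitment failure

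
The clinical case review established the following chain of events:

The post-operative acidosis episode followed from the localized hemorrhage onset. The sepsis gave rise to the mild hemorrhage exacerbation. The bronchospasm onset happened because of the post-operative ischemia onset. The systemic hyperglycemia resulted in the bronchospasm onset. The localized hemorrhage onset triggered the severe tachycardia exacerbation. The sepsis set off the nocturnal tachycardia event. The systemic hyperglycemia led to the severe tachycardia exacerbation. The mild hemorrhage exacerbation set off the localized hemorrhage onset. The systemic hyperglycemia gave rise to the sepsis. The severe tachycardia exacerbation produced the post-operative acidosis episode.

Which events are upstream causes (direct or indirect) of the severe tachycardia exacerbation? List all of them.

Immediate causes of the severe tachycardia exacerbation: the systemic hyperglycemia, the localized hemorrhage onset.
Further upstream: the sepsis, the mild hemorrhage exacerbation.

the localized hemorrhage onset, the mild hemorrhage exacerbation, the sepsis, the systemic hyperglycemia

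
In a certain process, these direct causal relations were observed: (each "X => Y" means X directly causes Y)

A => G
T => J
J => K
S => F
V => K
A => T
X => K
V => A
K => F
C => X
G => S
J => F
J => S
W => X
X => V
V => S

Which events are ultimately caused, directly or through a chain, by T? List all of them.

Direct effects: J.
2 steps out: S, K, F.
Not reachable from it: C, X, V, A, G, W.

F, J, K, S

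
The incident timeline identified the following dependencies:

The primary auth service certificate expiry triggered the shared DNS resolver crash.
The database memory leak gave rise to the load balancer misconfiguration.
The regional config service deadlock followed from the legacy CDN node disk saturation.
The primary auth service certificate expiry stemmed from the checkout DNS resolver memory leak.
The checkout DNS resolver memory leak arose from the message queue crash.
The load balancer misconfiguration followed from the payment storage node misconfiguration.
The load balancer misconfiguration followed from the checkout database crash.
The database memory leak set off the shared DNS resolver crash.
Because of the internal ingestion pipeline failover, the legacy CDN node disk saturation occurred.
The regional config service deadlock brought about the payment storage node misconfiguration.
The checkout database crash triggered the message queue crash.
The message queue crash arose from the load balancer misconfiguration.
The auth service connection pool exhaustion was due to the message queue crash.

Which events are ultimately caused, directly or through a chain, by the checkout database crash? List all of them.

Direct effects: the load balancer misconfiguration, the message queue crash.
2 steps out: the checkout DNS resolver memory leak, the auth service connection pool exhaustion.
3 steps out: the primary auth service certificate expiry.
4 steps out: the shared DNS resolver crash.
Not reachable from it: the internal ingestion pipeline failover, the legacy CDN node disk saturation, the regional config service deadlock, the payment storage node misconfiguration, the database memory leak.

the auth service connection pool exhaustion, the checkout DNS resolver memory leak, the load balancer misconfiguration, the message queue crash, the primary auth service certificate expiry, the shared DNS resolver crash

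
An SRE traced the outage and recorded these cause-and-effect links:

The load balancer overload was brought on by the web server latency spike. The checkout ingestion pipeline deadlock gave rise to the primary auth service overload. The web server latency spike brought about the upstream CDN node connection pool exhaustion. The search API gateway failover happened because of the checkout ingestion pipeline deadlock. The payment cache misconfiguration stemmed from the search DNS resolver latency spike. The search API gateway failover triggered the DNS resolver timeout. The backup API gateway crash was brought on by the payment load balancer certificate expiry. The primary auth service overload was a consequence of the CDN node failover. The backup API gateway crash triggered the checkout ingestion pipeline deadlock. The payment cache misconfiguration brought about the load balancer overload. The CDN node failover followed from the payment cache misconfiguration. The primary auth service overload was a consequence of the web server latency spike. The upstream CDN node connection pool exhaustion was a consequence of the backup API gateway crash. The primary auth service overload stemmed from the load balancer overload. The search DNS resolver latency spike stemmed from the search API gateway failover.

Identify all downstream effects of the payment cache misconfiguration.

Direct effects: the CDN node failover, the load balancer overload.
2 steps out: the primary auth service overload.
Not reachable from it: the payment load balancer certificate expiry, the backup API gateway crash, the checkout ingestion pipeline deadlock, the search API gateway failover, the DNS resolver timeout, the search DNS resolver latency spike, the web server latency spike, the upstream CDN node connection pool exhaustion.

the CDN node failover, the load balancer overload, the primary auth service overload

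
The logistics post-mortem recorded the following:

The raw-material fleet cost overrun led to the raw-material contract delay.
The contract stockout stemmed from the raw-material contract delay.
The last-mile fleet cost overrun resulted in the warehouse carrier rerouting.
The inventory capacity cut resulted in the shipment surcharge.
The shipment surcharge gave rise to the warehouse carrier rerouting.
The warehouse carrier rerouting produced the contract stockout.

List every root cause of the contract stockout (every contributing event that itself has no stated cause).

Tracing upstream from the contract stockout: the contract stockout ← the raw-material contract delay ← the raw-material fleet cost overrun.
A separate upstream branch: the contract stockout ← the warehouse carrier rerouting ← the shipment surcharge ← the inventory capacity cut.
A separate upstream branch: the contract stockout ← the warehouse carrier rerouting ← the last-mile fleet cost overrun.
Each of those chain origins has no stated cause.

the inventory capacity cut, the last-mile fleet cost overrun, the raw-material fleet cost overrun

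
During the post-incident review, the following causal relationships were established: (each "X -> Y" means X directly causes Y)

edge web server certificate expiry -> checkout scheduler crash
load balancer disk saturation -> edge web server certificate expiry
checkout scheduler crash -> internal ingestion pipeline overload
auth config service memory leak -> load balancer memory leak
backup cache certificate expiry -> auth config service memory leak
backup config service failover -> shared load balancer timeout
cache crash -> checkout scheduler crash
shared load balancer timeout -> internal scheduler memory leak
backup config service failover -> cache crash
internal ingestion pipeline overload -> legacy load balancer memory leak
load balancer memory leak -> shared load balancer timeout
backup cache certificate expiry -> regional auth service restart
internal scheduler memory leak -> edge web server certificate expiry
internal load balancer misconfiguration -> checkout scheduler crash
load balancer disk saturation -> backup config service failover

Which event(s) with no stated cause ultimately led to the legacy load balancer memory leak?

the backup cache certificate expiry, the internal load balancer misconfiguration, the load balancer disk saturation

Tracing upstream from the legacy load balancer memory leak: the legacy load balancer memory leak ← the internal ingestion pipeline overload ← the checkout scheduler crash ← the edge web server certificate expiry ← the internal scheduler memory leak ← the shared load balancer timeout ← the load balancer memory leak ← the auth config service memory leak ← the backup cache certificate expiry.
A separate upstream branch: the legacy load balancer memory leak ← the internal ingestion pipeline overload ← the checkout scheduler crash ← the edge web server certificate expiry ← the load balancer disk saturation.
A separate upstream branch: the legacy load balancer memory leak ← the internal ingestion pipeline overload ← the checkout scheduler crash ← the internal load balancer misconfiguration.
Each of those chain origins has no stated cause.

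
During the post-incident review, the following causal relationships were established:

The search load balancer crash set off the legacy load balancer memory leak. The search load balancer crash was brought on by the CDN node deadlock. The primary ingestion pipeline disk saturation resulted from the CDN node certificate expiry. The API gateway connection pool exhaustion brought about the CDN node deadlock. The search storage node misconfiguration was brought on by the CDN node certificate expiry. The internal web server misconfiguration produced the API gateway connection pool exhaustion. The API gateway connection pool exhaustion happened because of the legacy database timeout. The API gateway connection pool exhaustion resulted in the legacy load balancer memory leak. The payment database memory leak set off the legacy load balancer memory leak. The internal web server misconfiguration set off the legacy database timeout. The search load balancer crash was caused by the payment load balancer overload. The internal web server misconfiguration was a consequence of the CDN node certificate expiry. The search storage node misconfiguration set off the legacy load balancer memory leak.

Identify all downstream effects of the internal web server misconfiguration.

Direct effects: the legacy database timeout, the API gateway connection pool exhaustion.
2 steps out: the CDN node deadlock, the legacy load balancer memory leak.
3 steps out: the search load balancer crash.
Not reachable from it: the CDN node certificate expiry, the primary ingestion pipeline disk saturation, the payment load balancer overload, the search storage node misconfiguration, the payment database memory leak.

the API gateway connection pool exhaustion, the CDN node deadlock, the legacy database timeout, the legacy load balancer memory leak, the search load balancer crash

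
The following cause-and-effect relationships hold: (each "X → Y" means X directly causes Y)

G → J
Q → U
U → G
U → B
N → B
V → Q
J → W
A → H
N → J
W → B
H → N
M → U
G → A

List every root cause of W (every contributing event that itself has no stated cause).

M, V

Tracing upstream from W: W ← J ← G ← U ← Q ← V.
A separate upstream branch: W ← J ← G ← U ← M.
Each of those chain origins has no stated cause.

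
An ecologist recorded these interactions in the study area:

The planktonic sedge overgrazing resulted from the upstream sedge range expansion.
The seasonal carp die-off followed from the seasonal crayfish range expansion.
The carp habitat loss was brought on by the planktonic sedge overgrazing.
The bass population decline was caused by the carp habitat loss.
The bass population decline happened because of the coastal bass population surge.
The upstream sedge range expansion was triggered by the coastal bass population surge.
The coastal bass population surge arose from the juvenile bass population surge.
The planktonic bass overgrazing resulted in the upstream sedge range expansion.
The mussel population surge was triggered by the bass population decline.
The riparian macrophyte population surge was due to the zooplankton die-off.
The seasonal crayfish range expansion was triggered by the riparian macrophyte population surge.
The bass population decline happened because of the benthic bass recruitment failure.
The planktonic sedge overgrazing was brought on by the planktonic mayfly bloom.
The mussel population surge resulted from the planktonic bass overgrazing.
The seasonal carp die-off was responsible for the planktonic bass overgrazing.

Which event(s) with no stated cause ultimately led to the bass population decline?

Tracing upstream from the bass population decline: the bass population decline ← the carp habitat loss ← the planktonic sedge overgrazing ← the upstream sedge range expansion ← the planktonic bass overgrazing ← the seasonal carp die-off ← the seasonal crayfish range expansion ← the riparian macrophyte population surge ← the zooplankton die-off.
A separate upstream branch: the bass population decline ← the coastal bass population surge ← the juvenile bass population surge.
A separate upstream branch: the bass population decline ← the benthic bass recruitment failure.
A separate upstream branch: the bass population decline ← the carp habitat loss ← the planktonic sedge overgrazing ← the planktonic mayfly bloom.
Each of those chain origins has no stated cause.

the benthic bass recruitment failure, the juvenile bass population surge, the planktonic mayfly bloom, the zooplankton die-off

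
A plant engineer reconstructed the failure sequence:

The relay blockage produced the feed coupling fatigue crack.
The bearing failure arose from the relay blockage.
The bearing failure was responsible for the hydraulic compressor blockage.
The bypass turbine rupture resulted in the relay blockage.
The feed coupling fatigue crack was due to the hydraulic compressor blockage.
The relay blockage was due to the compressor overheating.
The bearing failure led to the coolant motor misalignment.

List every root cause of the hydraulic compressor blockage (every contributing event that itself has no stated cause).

the bypass turbine rupture, the compressor overheating

Tracing upstream from the hydraulic compressor blockage: the hydraulic compressor blockage ← the bearing failure ← the relay blockage ← the bypass turbine rupture.
A separate upstream branch: the hydraulic compressor blockage ← the bearing failure ← the relay blockage ← the compressor overheating.
Each of those chain origins has no stated cause.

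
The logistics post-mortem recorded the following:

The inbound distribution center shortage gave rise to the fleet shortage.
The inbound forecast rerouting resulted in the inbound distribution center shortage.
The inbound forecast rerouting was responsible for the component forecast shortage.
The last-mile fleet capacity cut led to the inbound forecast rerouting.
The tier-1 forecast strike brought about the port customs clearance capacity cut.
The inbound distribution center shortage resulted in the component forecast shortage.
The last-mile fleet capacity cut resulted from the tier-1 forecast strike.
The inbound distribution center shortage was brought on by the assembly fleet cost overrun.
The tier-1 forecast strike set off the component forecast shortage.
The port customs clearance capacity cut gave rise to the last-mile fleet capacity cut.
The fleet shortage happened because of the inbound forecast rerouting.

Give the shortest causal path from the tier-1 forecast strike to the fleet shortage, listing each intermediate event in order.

the tier-1 forecast strike → the last-mile fleet capacity cut
the last-mile fleet capacity cut → the inbound forecast rerouting
the inbound forecast rerouting → the fleet shortage
Length: 3 steps.

the tier-1 forecast strike → the last-mile fleet capacity cut → the inbound forecast rerouting → the fleet shortage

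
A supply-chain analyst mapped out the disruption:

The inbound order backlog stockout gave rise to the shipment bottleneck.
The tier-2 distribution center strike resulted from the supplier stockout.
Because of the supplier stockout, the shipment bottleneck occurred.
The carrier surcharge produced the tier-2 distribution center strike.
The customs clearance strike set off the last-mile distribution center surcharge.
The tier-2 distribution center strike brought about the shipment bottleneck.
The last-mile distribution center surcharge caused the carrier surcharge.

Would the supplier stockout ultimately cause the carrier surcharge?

No

The supplier stockout leads to the tier-2 distribution center strike, the shipment bottleneck; the carrier surcharge is not among them.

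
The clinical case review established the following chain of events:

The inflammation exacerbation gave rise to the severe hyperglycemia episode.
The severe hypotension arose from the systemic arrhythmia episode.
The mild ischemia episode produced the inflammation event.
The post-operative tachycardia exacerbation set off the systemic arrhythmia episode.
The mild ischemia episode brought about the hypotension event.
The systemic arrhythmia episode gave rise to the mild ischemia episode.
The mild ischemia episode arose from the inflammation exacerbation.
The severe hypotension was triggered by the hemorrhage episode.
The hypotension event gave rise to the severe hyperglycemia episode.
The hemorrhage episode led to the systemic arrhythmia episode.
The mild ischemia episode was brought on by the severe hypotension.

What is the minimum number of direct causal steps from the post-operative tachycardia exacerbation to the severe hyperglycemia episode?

4

Shortest chain: the post-operative tachycardia exacerbation → the systemic arrhythmia episode → the mild ischemia episode → the hypotension event → the severe hyperglycemia episode.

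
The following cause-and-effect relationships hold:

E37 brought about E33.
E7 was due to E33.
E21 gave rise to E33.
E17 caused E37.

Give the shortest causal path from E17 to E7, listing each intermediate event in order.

E17 → E37
E37 → E33
E33 → E7
Length: 3 steps.

E17 → E37 → E33 → E7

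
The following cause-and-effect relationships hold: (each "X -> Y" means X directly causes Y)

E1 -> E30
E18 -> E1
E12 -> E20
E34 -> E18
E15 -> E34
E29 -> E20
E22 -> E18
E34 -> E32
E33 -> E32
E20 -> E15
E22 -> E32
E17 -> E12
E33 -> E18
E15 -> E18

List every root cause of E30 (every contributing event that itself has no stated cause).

E17, E22, E29, E33

Tracing upstream from E30: E30 ← E1 ← E18 ← E15 ← E20 ← E12 ← E17.
A separate upstream branch: E30 ← E1 ← E18 ← E15 ← E20 ← E29.
A separate upstream branch: E30 ← E1 ← E18 ← E22.
A separate upstream branch: E30 ← E1 ← E18 ← E33.
Each of those chain origins has no stated cause.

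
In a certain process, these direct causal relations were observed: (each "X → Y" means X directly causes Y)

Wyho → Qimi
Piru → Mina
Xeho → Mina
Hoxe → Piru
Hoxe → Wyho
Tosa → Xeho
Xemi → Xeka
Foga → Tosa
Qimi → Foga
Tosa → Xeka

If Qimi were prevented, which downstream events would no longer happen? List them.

Downstream of Qimi: Foga, Tosa, Xeho, Mina, Xeka.
Of those, still caused via another path: Mina, Xeka.
The remainder have no surviving cause.

Foga, Tosa, Xeho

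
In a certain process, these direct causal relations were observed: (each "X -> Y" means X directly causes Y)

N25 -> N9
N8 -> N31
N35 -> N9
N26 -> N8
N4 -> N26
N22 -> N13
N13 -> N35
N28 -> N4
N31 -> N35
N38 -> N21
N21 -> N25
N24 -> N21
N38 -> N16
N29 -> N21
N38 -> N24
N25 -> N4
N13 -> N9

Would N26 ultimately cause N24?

N26 leads to N8, N31, N35, N9; N24 is not among them.

No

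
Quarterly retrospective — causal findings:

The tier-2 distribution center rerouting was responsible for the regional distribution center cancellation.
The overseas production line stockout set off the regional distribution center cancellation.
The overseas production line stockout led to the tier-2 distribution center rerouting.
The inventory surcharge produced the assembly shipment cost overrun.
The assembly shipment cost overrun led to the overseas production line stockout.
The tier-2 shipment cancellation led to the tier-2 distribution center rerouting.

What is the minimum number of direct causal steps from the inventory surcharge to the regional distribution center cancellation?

Shortest chain: the inventory surcharge → the assembly shipment cost overrun → the overseas production line stockout → the regional distribution center cancellation.

3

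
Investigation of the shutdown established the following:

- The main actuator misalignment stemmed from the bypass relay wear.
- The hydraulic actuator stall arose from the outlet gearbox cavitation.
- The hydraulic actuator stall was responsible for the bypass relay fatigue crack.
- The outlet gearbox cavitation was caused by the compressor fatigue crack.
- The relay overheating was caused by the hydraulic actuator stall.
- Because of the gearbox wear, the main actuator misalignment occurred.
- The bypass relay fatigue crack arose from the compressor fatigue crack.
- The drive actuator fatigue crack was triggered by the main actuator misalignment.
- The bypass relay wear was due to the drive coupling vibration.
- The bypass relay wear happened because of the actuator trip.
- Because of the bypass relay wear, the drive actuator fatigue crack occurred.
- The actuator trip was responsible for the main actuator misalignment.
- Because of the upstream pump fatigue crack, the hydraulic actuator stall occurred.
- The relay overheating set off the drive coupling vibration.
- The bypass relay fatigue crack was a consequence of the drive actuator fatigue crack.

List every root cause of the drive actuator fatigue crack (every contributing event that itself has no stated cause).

Tracing upstream from the drive actuator fatigue crack: the drive actuator fatigue crack ← the bypass relay wear ← the drive coupling vibration ← the relay overheating ← the hydraulic actuator stall ← the outlet gearbox cavitation ← the compressor fatigue crack.
A separate upstream branch: the drive actuator fatigue crack ← the main actuator misalignment ← the gearbox wear.
A separate upstream branch: the drive actuator fatigue crack ← the bypass relay wear ← the drive coupling vibration ← the relay overheating ← the hydraulic actuator stall ← the upstream pump fatigue crack.
A separate upstream branch: the drive actuator fatigue crack ← the bypass relay wear ← the actuator trip.
Each of those chain origins has no stated cause.

the actuator trip, the compressor fatigue crack, the gearbox wear, the upstream pump fatigue crack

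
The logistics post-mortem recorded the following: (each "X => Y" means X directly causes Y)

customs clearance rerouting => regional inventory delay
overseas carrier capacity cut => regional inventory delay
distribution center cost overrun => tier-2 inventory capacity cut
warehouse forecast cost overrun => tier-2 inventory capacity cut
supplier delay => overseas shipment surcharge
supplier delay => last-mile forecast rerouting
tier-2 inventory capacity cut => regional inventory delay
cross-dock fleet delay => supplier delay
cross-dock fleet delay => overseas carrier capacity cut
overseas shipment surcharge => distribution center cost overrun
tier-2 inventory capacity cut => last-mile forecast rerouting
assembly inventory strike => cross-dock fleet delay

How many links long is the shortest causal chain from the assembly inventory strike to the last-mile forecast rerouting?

Shortest chain: the assembly inventory strike → the cross-dock fleet delay → the supplier delay → the last-mile forecast rerouting.

3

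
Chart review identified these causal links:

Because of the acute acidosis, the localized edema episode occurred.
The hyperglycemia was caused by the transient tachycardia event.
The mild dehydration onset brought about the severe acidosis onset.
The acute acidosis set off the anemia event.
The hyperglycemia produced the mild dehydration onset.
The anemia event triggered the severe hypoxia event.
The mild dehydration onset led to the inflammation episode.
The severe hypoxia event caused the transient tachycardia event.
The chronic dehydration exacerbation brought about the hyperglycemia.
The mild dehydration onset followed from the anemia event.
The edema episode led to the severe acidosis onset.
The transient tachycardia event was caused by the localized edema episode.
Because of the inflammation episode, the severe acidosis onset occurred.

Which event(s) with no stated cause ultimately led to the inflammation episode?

the acute acidosis, the chronic dehydration exacerbation

Tracing upstream from the inflammation episode: the inflammation episode ← the mild dehydration onset ← the anemia event ← the acute acidosis.
A separate upstream branch: the inflammation episode ← the mild dehydration onset ← the hyperglycemia ← the chronic dehydration exacerbation.
Each of those chain origins has no stated cause.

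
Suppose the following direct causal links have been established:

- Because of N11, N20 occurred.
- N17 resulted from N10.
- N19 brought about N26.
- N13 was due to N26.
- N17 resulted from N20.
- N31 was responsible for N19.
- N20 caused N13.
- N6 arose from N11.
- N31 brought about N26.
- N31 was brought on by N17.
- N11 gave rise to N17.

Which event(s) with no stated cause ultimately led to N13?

N10, N11

Tracing upstream from N13: N13 ← N20 ← N11.
A separate upstream branch: N13 ← N26 ← N31 ← N17 ← N10.
Each of those chain origins has no stated cause.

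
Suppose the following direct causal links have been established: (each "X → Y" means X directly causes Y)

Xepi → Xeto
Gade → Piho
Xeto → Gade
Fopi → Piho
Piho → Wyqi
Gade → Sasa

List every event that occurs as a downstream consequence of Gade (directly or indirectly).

Direct effects: Piho, Sasa.
2 steps out: Wyqi.
Not reachable from it: Xepi, Xeto, Fopi.

Piho, Sasa, Wyqi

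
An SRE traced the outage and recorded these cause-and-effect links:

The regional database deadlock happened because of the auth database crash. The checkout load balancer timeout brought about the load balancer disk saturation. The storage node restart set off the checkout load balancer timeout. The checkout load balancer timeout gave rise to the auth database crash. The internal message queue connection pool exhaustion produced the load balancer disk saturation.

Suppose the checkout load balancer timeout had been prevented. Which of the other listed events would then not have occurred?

the auth database crash, the regional database deadlock

Downstream of the checkout load balancer timeout: the load balancer disk saturation, the auth database crash, the regional database deadlock.
Of those, still caused via another path: the load balancer disk saturation.
The remainder have no surviving cause.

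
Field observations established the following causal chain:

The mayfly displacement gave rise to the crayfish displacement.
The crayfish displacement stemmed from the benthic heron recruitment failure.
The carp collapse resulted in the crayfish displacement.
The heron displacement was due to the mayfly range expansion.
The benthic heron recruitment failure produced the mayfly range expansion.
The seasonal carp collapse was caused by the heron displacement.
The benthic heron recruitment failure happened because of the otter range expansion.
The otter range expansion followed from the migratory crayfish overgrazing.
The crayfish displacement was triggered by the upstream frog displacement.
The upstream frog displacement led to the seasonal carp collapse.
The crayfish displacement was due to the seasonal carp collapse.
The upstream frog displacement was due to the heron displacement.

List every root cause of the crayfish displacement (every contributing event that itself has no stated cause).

Tracing upstream from the crayfish displacement: the crayfish displacement ← the benthic heron recruitment failure ← the otter range expansion ← the migratory crayfish overgrazing.
A separate upstream branch: the crayfish displacement ← the mayfly displacement.
A separate upstream branch: the crayfish displacement ← the carp collapse.
Each of those chain origins has no stated cause.

the carp collapse, the mayfly displacement, the migratory crayfish overgrazing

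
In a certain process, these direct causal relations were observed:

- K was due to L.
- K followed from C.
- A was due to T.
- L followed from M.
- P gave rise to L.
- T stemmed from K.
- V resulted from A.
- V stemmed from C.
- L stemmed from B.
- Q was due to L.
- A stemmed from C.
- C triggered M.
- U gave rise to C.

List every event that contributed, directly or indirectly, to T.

Immediate cause of T: K.
Further upstream: P, U, B, C, M, L.

B, C, K, L, M, P, U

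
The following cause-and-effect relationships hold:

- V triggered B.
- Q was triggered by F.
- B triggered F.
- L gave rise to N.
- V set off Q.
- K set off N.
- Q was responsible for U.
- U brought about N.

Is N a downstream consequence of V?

There is a causal chain: V → Q → U → N.

Yes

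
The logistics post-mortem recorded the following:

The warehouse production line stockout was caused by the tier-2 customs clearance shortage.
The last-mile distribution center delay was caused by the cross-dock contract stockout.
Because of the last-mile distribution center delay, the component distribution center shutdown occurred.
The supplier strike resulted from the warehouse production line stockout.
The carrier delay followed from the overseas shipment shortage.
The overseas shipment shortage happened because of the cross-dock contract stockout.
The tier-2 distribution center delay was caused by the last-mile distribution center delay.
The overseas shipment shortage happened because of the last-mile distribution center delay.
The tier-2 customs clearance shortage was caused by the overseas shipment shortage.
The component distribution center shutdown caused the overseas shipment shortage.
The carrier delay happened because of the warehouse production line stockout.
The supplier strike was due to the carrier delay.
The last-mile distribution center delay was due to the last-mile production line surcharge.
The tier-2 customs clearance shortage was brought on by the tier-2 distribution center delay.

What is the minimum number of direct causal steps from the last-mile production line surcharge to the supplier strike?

4

Shortest chain: the last-mile production line surcharge → the last-mile distribution center delay → the overseas shipment shortage → the carrier delay → the supplier strike.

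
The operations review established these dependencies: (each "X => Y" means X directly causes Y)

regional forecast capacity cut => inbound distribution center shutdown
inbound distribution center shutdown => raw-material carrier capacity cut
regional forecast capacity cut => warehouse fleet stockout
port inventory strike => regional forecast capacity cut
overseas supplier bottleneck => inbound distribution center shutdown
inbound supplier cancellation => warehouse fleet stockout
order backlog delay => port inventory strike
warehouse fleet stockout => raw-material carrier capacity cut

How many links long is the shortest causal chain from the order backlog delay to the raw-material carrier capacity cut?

Shortest chain: the order backlog delay → the port inventory strike → the regional forecast capacity cut → the warehouse fleet stockout → the raw-material carrier capacity cut.

4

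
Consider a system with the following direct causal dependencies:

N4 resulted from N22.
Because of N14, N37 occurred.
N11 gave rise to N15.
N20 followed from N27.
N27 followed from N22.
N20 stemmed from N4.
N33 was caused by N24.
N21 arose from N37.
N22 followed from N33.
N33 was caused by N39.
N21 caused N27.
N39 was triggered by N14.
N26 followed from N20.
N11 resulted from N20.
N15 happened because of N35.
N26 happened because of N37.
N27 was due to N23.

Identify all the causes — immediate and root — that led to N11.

N14, N20, N21, N22, N23, N24, N27, N33, N37, N39, N4

Immediate cause of N11: N20.
Further upstream: N14, N23, N37, N21, N24, N39, N33, N22, N27, N4.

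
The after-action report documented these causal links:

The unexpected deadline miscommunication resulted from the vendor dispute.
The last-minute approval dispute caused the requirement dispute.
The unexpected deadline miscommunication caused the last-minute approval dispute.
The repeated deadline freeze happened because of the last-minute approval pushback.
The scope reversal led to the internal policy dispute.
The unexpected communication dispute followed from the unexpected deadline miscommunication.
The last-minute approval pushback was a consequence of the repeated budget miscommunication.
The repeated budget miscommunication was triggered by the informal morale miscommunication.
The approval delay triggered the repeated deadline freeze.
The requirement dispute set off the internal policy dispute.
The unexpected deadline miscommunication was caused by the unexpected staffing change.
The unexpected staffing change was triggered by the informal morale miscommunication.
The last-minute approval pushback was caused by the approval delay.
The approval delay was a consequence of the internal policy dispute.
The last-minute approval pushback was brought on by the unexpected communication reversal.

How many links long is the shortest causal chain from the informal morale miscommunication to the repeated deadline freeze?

Shortest chain: the informal morale miscommunication → the repeated budget miscommunication → the last-minute approval pushback → the repeated deadline freeze.

3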